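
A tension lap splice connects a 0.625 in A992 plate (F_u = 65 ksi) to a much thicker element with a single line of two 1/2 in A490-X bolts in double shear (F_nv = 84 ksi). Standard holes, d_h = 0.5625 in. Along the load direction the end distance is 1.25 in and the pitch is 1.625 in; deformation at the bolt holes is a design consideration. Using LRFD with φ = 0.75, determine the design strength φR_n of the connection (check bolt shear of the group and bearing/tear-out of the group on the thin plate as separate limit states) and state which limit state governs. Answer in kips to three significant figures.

49.5 kips (bolt shear governs)

Bolt shear: A_b = π·0.5²/4 = 0.1963 in²; R_n = 84 × 0.1963 × 2 × 2 = 65.97 kips → 0.75 × 65.97 = 49.5 kips.
Bearing (1.2 l_c t F_u ≤ 2.4 d t F_u): upper limit = 2.4·0.5·0.625·65 = 48.75 kips.
  Edge l_c = 1.25 − 0.5625/2 = 0.9688 → r_n = 47.23 kips; interior l_c = 1.625 − 0.5625 = 1.062 → r_n = 48.75 kips.
  R_n,bearing = 1·47.23 + 1·48.75 = 95.98 kips → 0.75 × 95.98 = 72 kips.
Bolt shear governs: 49.5 kips.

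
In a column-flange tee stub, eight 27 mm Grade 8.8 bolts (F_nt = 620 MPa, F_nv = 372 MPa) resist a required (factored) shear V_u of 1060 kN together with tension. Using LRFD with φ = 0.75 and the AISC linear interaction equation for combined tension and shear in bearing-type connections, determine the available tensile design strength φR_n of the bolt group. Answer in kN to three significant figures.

A_b = π·27²/4 = 572.6 mm²; f_rv = 1060 × 1000 / (8 × 572.6) = 231.4 MPa.
F'_nt = 1.3 F_nt − (F_nt / φF_nv) f_rv = 1.3·620 − (620/(0.75·372))·231.4 = 291.7 MPa, capped at F_nt → F'_nt = 291.7 MPa.
R_n = F'_nt · A_b · n = 291.7 × 572.6 × 8 / 1000 = 1336 kN.
Design strength φR_n = 0.75 × 1336 = 1000 kN.

1000 kN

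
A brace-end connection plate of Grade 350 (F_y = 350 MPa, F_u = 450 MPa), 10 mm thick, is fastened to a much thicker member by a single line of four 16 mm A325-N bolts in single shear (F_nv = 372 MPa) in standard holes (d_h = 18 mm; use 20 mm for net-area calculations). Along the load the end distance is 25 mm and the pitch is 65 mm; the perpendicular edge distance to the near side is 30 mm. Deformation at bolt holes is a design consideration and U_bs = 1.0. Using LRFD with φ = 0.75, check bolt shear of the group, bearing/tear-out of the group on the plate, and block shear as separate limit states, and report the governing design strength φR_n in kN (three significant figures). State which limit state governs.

224 kN (bolt shear governs)

Bolt shear: A_b = π·16²/4 = 201.1 mm²; R_n = 372 × 201.1 × 4 × 1 / 1000 = 299.2 kN → 0.75 × 299.2 = 224 kN.
Bearing: edge l_c = 16, r_n = 86.4 kN; interior l_c = 47, r_n = 172.8 kN; R_n = 86.4 + 3·172.8 = 604.8 kN → 454 kN.
Block shear: A_gv = 2200, A_nv = 1500, A_nt = 200 mm²; R_n = min(0.6F_uA_nv, 0.6F_yA_gv) + U_bs·F_u·A_nt = 495 kN → 371 kN.
Bolt shear governs: 224 kN.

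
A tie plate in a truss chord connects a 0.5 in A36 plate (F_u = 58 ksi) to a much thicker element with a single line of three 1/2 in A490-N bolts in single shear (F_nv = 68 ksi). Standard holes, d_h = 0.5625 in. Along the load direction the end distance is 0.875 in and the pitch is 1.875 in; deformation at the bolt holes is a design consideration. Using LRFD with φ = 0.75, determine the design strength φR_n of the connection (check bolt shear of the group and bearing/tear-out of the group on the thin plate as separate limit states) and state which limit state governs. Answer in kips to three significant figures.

30 kips (bolt shear governs)

Bolt shear: A_b = π·0.5²/4 = 0.1963 in²; R_n = 68 × 0.1963 × 3 × 1 = 40.06 kips → 0.75 × 40.06 = 30 kips.
Bearing (1.2 l_c t F_u ≤ 2.4 d t F_u): upper limit = 2.4·0.5·0.5·58 = 34.8 kips.
  Edge l_c = 0.875 − 0.5625/2 = 0.5938 → r_n = 20.66 kips; interior l_c = 1.875 − 0.5625 = 1.312 → r_n = 34.8 kips.
  R_n,bearing = 1·20.66 + 2·34.8 = 90.26 kips → 0.75 × 90.26 = 67.7 kips.
Bolt shear governs: 30 kips.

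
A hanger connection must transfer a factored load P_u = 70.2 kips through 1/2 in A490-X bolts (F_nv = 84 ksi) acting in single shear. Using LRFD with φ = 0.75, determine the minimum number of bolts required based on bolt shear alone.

A_b = π·0.5²/4 = 0.1963 in².
Per-bolt design strength φR_n = 0.75 × 84 × 0.1963 × 1 = 12.37 kips.
n ≥ 70.2 / 12.37 = 5.675 → use 6 bolts.

6 bolts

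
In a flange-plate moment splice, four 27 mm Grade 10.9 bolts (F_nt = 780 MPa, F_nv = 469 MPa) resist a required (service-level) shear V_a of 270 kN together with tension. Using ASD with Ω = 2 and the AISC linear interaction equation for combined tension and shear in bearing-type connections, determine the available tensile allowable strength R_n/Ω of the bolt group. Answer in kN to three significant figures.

712 kN

A_b = π·27²/4 = 572.6 mm²; f_rv = 270 × 1000 / (4 × 572.6) = 117.9 MPa.
F'_nt = 1.3 F_nt − (Ω F_nt / F_nv) f_rv = 1.3·780 − (2·780/469)·117.9 = 621.9 MPa, capped at F_nt → F'_nt = 621.9 MPa.
R_n = F'_nt · A_b · n = 621.9 × 572.6 × 4 / 1000 = 1424 kN.
Allowable strength R_n/Ω = 1424 / 2 = 712 kN.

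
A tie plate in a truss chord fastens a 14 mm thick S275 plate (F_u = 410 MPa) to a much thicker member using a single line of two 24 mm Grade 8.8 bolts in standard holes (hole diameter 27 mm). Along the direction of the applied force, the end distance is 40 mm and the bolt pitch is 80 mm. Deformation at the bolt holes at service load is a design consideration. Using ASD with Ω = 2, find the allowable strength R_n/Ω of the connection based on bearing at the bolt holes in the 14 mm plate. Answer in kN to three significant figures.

257 kN

Per bolt r_n = 1.2 l_c t F_u ≤ 2.4 d t F_u; upper limit = 2.4 × 24 × 14 × 410 / 1000 = 330.6 kN.
Edge bolt: l_c = 40 − 27/2 = 26.5 mm → 1.2 × 26.5 × 14 × 410 / 1000 = 182.5 → r_n = 182.5 kN.
Interior bolts: l_c = 80 − 27 = 53 mm → 1.2 × 53 × 14 × 410 / 1000 = 365.1 → r_n = 330.6 kN.
R_n = 1 × 182.5 + 1 × 330.6 = 513.2 kN.
Allowable strength R_n/Ω = 513.2 / 2 = 257 kN.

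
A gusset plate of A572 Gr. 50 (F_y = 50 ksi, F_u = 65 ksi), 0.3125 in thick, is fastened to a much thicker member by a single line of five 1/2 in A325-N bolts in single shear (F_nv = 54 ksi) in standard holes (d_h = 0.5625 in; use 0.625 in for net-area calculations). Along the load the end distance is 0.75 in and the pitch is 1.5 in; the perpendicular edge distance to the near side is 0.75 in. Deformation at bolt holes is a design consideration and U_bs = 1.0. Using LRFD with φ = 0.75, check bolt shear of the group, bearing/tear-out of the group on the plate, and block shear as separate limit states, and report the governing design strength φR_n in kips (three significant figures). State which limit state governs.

Bolt shear: A_b = π·0.5²/4 = 0.1963 in²; R_n = 54 × 0.1963 × 5 × 1 = 53.01 kips → 0.75 × 53.01 = 39.8 kips.
Bearing: edge l_c = 0.4688, r_n = 11.43 kips; interior l_c = 0.9375, r_n = 22.85 kips; R_n = 11.43 + 4·22.85 = 102.8 kips → 77.1 kips.
Block shear: A_gv = 2.109, A_nv = 1.23, A_nt = 0.1367 in²; R_n = min(0.6F_uA_nv, 0.6F_yA_gv) + U_bs·F_u·A_nt = 56.88 kips → 42.7 kips.
Bolt shear governs: 39.8 kips.

39.8 kips (bolt shear governs)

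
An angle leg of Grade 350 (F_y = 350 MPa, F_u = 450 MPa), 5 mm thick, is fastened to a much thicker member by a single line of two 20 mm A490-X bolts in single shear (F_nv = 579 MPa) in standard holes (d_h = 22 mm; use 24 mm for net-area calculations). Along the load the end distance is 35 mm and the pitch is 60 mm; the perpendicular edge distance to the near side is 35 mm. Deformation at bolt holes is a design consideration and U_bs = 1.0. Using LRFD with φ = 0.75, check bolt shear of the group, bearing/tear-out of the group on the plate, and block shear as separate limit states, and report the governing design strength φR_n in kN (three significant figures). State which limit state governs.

98.6 kN (block shear governs)

Bolt shear: A_b = π·20²/4 = 314.2 mm²; R_n = 579 × 314.2 × 2 × 1 / 1000 = 363.8 kN → 0.75 × 363.8 = 273 kN.
Bearing: edge l_c = 24, r_n = 64.8 kN; interior l_c = 38, r_n = 102.6 kN; R_n = 64.8 + 1·102.6 = 167.4 kN → 126 kN.
Block shear: A_gv = 475, A_nv = 295, A_nt = 115 mm²; R_n = min(0.6F_uA_nv, 0.6F_yA_gv) + U_bs·F_u·A_nt = 131.4 kN → 98.6 kN.
Block shear governs: 98.6 kN.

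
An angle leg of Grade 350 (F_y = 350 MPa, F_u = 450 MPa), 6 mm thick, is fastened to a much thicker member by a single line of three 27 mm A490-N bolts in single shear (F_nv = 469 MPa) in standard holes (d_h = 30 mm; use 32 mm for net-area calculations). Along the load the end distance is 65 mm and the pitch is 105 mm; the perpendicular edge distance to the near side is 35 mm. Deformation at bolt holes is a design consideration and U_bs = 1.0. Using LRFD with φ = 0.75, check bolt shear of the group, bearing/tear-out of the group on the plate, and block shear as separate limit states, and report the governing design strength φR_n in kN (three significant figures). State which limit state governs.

Bolt shear: A_b = π·27²/4 = 572.6 mm²; R_n = 469 × 572.6 × 3 × 1 / 1000 = 805.6 kN → 0.75 × 805.6 = 604 kN.
Bearing: edge l_c = 50, r_n = 162 kN; interior l_c = 75, r_n = 175 kN; R_n = 162 + 2·175 = 511.9 kN → 384 kN.
Block shear: A_gv = 1650, A_nv = 1170, A_nt = 114 mm²; R_n = min(0.6F_uA_nv, 0.6F_yA_gv) + U_bs·F_u·A_nt = 367.2 kN → 275 kN.
Block shear governs: 275 kN.

275 kN (block shear governs)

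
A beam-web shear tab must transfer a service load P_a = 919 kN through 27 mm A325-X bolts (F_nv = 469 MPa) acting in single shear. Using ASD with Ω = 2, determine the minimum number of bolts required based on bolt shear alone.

A_b = π·27²/4 = 572.6 mm².
Per-bolt allowable strength R_n/Ω = 469 × 572.6 × 1 / 1000 / 2 = 134.3 kN.
n ≥ 919 / 134.3 = 6.845 → use 7 bolts.

7 bolts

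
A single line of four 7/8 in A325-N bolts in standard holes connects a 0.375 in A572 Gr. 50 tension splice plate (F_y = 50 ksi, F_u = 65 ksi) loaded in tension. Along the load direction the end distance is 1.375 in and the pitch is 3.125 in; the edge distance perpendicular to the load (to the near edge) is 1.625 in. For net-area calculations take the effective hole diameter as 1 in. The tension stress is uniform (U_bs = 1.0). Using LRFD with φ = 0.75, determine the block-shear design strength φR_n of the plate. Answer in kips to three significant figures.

100 kips

Shear plane L_v = 1.375 + 3·3.125 = 10.75 in; A_gv = 10.75 × 0.375 = 4.031 in².
A_nv = (10.75 − 3.5·1) × 0.375 = 2.719 in².
A_nt = (1.625 − 0.5·1) × 0.375 = 0.4219 in².
0.6 F_u A_nv = 106 kips; 0.6 F_y A_gv = 120.9 kips → shear rupture governs the shear term.
R_n = 106 + 1.0 × 65 × 0.4219 = 133.5 kips.
Design strength φR_n = 0.75 × 133.5 = 100 kips.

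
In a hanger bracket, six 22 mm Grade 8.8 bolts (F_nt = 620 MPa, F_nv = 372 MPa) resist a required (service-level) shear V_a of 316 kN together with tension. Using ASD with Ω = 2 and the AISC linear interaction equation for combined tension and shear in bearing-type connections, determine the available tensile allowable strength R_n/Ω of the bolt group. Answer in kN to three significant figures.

392 kN

A_b = π·22²/4 = 380.1 mm²; f_rv = 316 × 1000 / (6 × 380.1) = 138.5 MPa.
F'_nt = 1.3 F_nt − (Ω F_nt / F_nv) f_rv = 1.3·620 − (2·620/372)·138.5 = 344.2 MPa, capped at F_nt → F'_nt = 344.2 MPa.
R_n = F'_nt · A_b · n = 344.2 × 380.1 × 6 / 1000 = 785 kN.
Allowable strength R_n/Ω = 785 / 2 = 392 kN.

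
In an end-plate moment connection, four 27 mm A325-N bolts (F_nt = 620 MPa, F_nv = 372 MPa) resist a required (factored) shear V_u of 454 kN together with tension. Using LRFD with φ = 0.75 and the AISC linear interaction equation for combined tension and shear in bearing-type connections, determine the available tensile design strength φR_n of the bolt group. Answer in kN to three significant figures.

A_b = π·27²/4 = 572.6 mm²; f_rv = 454 × 1000 / (4 × 572.6) = 198.2 MPa.
F'_nt = 1.3 F_nt − (F_nt / φF_nv) f_rv = 1.3·620 − (620/(0.75·372))·198.2 = 365.5 MPa, capped at F_nt → F'_nt = 365.5 MPa.
R_n = F'_nt · A_b · n = 365.5 × 572.6 × 4 / 1000 = 837 kN.
Design strength φR_n = 0.75 × 837 = 628 kN.

628 kN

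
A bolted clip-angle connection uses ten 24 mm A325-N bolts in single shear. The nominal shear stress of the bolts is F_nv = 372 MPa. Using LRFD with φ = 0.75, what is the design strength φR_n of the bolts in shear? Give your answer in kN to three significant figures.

A_b = π × 24² / 4 = 452.4 mm².
R_n = F_nv · A_b · n · n_s = 372 × 452.4 × 10 × 1 / 1000 = 1683 kN.
Design strength φR_n = 0.75 × 1683 = 1260 kN.

1260 kN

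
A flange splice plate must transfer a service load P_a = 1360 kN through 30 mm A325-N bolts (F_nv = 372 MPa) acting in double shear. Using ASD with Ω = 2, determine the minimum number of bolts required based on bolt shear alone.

6 bolts

A_b = π·30²/4 = 706.9 mm².
Per-bolt allowable strength R_n/Ω = 372 × 706.9 × 2 / 1000 / 2 = 263 kN.
n ≥ 1360 / 263 = 5.172 → use 6 bolts.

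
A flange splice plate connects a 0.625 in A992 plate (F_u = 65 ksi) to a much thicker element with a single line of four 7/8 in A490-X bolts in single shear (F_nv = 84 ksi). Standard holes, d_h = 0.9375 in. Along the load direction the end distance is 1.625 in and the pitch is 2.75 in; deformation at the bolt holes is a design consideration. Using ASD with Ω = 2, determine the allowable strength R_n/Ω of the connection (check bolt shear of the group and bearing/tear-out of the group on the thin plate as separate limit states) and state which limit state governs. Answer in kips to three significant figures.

101 kips (bolt shear governs)

Bolt shear: A_b = π·0.875²/4 = 0.6013 in²; R_n = 84 × 0.6013 × 4 × 1 = 202 kips → 202 / 2 = 101 kips.
Bearing (1.2 l_c t F_u ≤ 2.4 d t F_u): upper limit = 2.4·0.875·0.625·65 = 85.31 kips.
  Edge l_c = 1.625 − 0.9375/2 = 1.156 → r_n = 56.37 kips; interior l_c = 2.75 − 0.9375 = 1.812 → r_n = 85.31 kips.
  R_n,bearing = 1·56.37 + 3·85.31 = 312.3 kips → 312.3 / 2 = 156 kips.
Bolt shear governs: 101 kips.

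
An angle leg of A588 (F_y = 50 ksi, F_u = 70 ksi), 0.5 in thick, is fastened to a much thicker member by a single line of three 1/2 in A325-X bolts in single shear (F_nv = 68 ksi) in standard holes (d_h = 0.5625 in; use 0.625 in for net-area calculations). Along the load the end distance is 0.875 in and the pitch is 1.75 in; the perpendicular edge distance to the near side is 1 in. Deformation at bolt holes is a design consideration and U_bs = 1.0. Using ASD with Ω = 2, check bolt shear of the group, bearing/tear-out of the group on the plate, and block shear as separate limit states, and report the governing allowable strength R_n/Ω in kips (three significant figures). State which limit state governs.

Bolt shear: A_b = π·0.5²/4 = 0.1963 in²; R_n = 68 × 0.1963 × 3 × 1 = 40.06 kips → 40.06 / 2 = 20 kips.
Bearing: edge l_c = 0.5938, r_n = 24.94 kips; interior l_c = 1.188, r_n = 42 kips; R_n = 24.94 + 2·42 = 108.9 kips → 54.5 kips.
Block shear: A_gv = 2.188, A_nv = 1.406, A_nt = 0.3438 in²; R_n = min(0.6F_uA_nv, 0.6F_yA_gv) + U_bs·F_u·A_nt = 83.12 kips → 41.6 kips.
Bolt shear governs: 20 kips.

20 kips (bolt shear governs)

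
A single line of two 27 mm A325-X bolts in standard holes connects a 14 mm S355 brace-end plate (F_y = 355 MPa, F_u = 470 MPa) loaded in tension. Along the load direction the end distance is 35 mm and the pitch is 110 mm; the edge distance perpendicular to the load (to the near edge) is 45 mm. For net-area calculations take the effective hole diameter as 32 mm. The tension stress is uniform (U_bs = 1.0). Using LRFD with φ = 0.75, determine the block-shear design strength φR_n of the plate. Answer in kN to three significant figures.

Shear plane L_v = 35 + 1·110 = 145 mm; A_gv = 145 × 14 = 2030 mm².
A_nv = (145 − 1.5·32) × 14 = 1358 mm².
A_nt = (45 − 0.5·32) × 14 = 406 mm².
0.6 F_u A_nv = 383 kN; 0.6 F_y A_gv = 432.4 kN → shear rupture governs the shear term.
R_n = 383 + 1.0 × 470 × 406 / 1000 = 573.8 kN.
Design strength φR_n = 0.75 × 573.8 = 430 kN.

430 kN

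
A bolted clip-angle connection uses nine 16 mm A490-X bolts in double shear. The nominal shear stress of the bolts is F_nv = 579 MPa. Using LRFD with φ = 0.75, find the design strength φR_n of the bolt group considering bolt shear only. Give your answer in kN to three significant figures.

A_b = π × 16² / 4 = 201.1 mm².
R_n = F_nv · A_b · n · n_s = 579 × 201.1 × 9 × 2 / 1000 = 2095 kN.
Design strength φR_n = 0.75 × 2095 = 1570 kN.

1570 kN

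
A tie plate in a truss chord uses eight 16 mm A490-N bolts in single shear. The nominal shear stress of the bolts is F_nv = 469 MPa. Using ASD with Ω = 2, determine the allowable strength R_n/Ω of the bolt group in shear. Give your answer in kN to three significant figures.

A_b = π × 16² / 4 = 201.1 mm².
R_n = F_nv · A_b · n · n_s = 469 × 201.1 × 8 × 1 / 1000 = 754.4 kN.
Allowable strength R_n/Ω = 754.4 / 2 = 377 kN.

377 kN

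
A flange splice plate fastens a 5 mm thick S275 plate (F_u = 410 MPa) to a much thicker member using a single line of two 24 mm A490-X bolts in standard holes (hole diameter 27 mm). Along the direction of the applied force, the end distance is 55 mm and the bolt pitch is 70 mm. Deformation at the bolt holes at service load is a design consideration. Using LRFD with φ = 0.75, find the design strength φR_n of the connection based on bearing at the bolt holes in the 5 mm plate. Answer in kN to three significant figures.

Per bolt r_n = 1.2 l_c t F_u ≤ 2.4 d t F_u; upper limit = 2.4 × 24 × 5 × 410 / 1000 = 118.1 kN.
Edge bolt: l_c = 55 − 27/2 = 41.5 mm → 1.2 × 41.5 × 5 × 410 / 1000 = 102.1 → r_n = 102.1 kN.
Interior bolts: l_c = 70 − 27 = 43 mm → 1.2 × 43 × 5 × 410 / 1000 = 105.8 → r_n = 105.8 kN.
R_n = 1 × 102.1 + 1 × 105.8 = 207.9 kN.
Design strength φR_n = 0.75 × 207.9 = 156 kN.

156 kN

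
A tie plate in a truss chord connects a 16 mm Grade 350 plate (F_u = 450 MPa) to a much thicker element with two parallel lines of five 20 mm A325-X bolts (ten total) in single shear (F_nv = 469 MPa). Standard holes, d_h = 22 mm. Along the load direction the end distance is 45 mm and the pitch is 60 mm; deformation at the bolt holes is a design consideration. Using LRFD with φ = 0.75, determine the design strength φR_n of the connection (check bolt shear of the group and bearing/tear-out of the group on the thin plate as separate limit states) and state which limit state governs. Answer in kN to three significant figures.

Bolt shear: A_b = π·20²/4 = 314.2 mm²; R_n = 469 × 314.2 × 10 × 1 / 1000 = 1473 kN → 0.75 × 1473 = 1110 kN.
Bearing (1.2 l_c t F_u ≤ 2.4 d t F_u): upper limit = 2.4·20·16·450 / 1000 = 345.6 kN.
  Edge l_c = 45 − 22/2 = 34 → r_n = 293.8 kN; interior l_c = 60 − 22 = 38 → r_n = 328.3 kN.
  R_n,bearing = 2·293.8 + 8·328.3 = 3214 kN → 0.75 × 3214 = 2410 kN.
Bolt shear governs: 1110 kN.

1110 kN (bolt shear governs)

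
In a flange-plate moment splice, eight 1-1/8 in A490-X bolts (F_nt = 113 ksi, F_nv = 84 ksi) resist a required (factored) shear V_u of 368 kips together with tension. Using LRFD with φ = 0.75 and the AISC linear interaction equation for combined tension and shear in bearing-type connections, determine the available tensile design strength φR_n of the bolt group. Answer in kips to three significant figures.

381 kips

A_b = π·1.125²/4 = 0.994 in²; f_rv = 368 / (8 × 0.994) = 46.28 ksi.
F'_nt = 1.3 F_nt − (F_nt / φF_nv) f_rv = 1.3·113 − (113/(0.75·84))·46.28 = 63.9 ksi, capped at F_nt → F'_nt = 63.9 ksi.
R_n = F'_nt · A_b · n = 63.9 × 0.994 × 8 = 508.1 kips.
Design strength φR_n = 0.75 × 508.1 = 381 kips.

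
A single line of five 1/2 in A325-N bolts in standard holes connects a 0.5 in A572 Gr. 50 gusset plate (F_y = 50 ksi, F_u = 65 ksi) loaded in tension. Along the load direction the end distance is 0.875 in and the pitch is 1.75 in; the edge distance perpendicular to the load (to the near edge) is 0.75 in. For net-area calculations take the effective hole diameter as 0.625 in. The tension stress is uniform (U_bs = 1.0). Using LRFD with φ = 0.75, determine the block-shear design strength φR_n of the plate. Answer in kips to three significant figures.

84.7 kips

Shear plane L_v = 0.875 + 4·1.75 = 7.875 in; A_gv = 7.875 × 0.5 = 3.938 in².
A_nv = (7.875 − 4.5·0.625) × 0.5 = 2.531 in².
A_nt = (0.75 − 0.5·0.625) × 0.5 = 0.2188 in².
0.6 F_u A_nv = 98.72 kips; 0.6 F_y A_gv = 118.1 kips → shear rupture governs the shear term.
R_n = 98.72 + 1.0 × 65 × 0.2188 = 112.9 kips.
Design strength φR_n = 0.75 × 112.9 = 84.7 kips.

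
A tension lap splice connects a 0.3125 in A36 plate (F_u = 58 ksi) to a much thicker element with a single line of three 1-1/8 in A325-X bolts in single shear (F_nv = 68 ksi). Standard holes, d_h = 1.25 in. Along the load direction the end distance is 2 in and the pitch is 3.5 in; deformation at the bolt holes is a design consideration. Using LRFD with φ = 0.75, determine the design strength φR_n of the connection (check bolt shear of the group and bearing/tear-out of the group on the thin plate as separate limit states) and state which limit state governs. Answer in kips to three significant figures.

Bolt shear: A_b = π·1.125²/4 = 0.994 in²; R_n = 68 × 0.994 × 3 × 1 = 202.8 kips → 0.75 × 202.8 = 152 kips.
Bearing (1.2 l_c t F_u ≤ 2.4 d t F_u): upper limit = 2.4·1.125·0.3125·58 = 48.94 kips.
  Edge l_c = 2 − 1.25/2 = 1.375 → r_n = 29.91 kips; interior l_c = 3.5 − 1.25 = 2.25 → r_n = 48.94 kips.
  R_n,bearing = 1·29.91 + 2·48.94 = 127.8 kips → 0.75 × 127.8 = 95.8 kips.
Bearing governs: 95.8 kips.

95.8 kips (bearing governs)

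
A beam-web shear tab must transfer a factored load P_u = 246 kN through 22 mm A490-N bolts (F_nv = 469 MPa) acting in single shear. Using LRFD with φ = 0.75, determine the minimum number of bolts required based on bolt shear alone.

2 bolts

A_b = π·22²/4 = 380.1 mm².
Per-bolt design strength φR_n = 0.75 × 469 × 380.1 × 1 / 1000 = 133.7 kN.
n ≥ 246 / 133.7 = 1.84 → use 2 bolts.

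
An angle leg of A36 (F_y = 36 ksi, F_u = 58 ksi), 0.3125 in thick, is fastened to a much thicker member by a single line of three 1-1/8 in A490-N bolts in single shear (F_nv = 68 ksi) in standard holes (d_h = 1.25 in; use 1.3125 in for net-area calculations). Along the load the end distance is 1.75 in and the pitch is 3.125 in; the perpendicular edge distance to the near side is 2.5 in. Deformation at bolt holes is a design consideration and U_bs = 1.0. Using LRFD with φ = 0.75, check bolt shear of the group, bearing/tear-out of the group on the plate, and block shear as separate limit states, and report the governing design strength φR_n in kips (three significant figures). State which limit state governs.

Bolt shear: A_b = π·1.125²/4 = 0.994 in²; R_n = 68 × 0.994 × 3 × 1 = 202.8 kips → 0.75 × 202.8 = 152 kips.
Bearing: edge l_c = 1.125, r_n = 24.47 kips; interior l_c = 1.875, r_n = 40.78 kips; R_n = 24.47 + 2·40.78 = 106 kips → 79.5 kips.
Block shear: A_gv = 2.5, A_nv = 1.475, A_nt = 0.5762 in²; R_n = min(0.6F_uA_nv, 0.6F_yA_gv) + U_bs·F_u·A_nt = 84.73 kips → 63.6 kips.
Block shear governs: 63.6 kips.

63.6 kips (block shear governs)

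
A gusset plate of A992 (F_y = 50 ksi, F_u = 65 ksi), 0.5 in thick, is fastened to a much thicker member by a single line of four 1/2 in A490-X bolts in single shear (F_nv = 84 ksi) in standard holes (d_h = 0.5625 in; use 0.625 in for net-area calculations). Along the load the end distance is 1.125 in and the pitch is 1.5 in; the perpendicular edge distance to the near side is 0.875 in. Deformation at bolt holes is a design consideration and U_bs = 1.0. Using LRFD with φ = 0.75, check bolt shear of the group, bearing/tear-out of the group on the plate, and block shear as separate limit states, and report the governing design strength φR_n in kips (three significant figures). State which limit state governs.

Bolt shear: A_b = π·0.5²/4 = 0.1963 in²; R_n = 84 × 0.1963 × 4 × 1 = 65.97 kips → 0.75 × 65.97 = 49.5 kips.
Bearing: edge l_c = 0.8438, r_n = 32.91 kips; interior l_c = 0.9375, r_n = 36.56 kips; R_n = 32.91 + 3·36.56 = 142.6 kips → 107 kips.
Block shear: A_gv = 2.812, A_nv = 1.719, A_nt = 0.2812 in²; R_n = min(0.6F_uA_nv, 0.6F_yA_gv) + U_bs·F_u·A_nt = 85.31 kips → 64 kips.
Bolt shear governs: 49.5 kips.

49.5 kips (bolt shear governs)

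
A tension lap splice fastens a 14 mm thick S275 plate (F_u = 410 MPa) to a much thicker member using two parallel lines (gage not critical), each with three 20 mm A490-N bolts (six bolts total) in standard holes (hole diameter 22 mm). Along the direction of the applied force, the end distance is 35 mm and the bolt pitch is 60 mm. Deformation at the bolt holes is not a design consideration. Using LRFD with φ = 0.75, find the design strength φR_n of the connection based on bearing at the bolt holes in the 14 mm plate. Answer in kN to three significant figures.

1290 kN

Per bolt r_n = 1.5 l_c t F_u ≤ 3.0 d t F_u; upper limit = 3.0 × 20 × 14 × 410 / 1000 = 344.4 kN.
Edge bolt: l_c = 35 − 22/2 = 24 mm → 1.5 × 24 × 14 × 410 / 1000 = 206.6 → r_n = 206.6 kN.
Interior bolts: l_c = 60 − 22 = 38 mm → 1.5 × 38 × 14 × 410 / 1000 = 327.2 → r_n = 327.2 kN.
R_n = 2 × 206.6 + 4 × 327.2 = 1722 kN.
Design strength φR_n = 0.75 × 1722 = 1290 kN.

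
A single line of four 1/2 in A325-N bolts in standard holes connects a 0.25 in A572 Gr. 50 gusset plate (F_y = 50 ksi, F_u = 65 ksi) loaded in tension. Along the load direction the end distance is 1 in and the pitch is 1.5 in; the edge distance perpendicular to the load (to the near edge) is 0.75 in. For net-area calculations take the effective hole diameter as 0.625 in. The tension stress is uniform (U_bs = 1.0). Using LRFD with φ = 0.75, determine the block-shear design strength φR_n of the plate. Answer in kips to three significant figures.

29.6 kips

Shear plane L_v = 1 + 3·1.5 = 5.5 in; A_gv = 5.5 × 0.25 = 1.375 in².
A_nv = (5.5 − 3.5·0.625) × 0.25 = 0.8281 in².
A_nt = (0.75 − 0.5·0.625) × 0.25 = 0.1094 in².
0.6 F_u A_nv = 32.3 kips; 0.6 F_y A_gv = 41.25 kips → shear rupture governs the shear term.
R_n = 32.3 + 1.0 × 65 × 0.1094 = 39.41 kips.
Design strength φR_n = 0.75 × 39.41 = 29.6 kips.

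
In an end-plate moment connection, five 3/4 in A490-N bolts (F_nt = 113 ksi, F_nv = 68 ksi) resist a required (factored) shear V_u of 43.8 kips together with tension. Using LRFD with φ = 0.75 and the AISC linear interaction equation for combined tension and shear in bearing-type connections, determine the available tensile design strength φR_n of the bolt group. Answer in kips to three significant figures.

171 kips

A_b = π·0.75²/4 = 0.4418 in²; f_rv = 43.8 / (5 × 0.4418) = 19.83 ksi.
F'_nt = 1.3 F_nt − (F_nt / φF_nv) f_rv = 1.3·113 − (113/(0.75·68))·19.83 = 103 ksi, capped at F_nt → F'_nt = 103 ksi.
R_n = F'_nt · A_b · n = 103 × 0.4418 × 5 = 227.4 kips.
Design strength φR_n = 0.75 × 227.4 = 171 kips.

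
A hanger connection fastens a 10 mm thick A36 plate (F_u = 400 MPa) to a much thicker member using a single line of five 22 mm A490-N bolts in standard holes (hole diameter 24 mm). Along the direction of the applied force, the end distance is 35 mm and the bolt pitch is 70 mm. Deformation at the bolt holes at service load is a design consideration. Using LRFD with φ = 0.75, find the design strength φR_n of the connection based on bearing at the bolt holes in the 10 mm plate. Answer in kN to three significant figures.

Per bolt r_n = 1.2 l_c t F_u ≤ 2.4 d t F_u; upper limit = 2.4 × 22 × 10 × 400 / 1000 = 211.2 kN.
Edge bolt: l_c = 35 − 24/2 = 23 mm → 1.2 × 23 × 10 × 400 / 1000 = 110.4 → r_n = 110.4 kN.
Interior bolts: l_c = 70 − 24 = 46 mm → 1.2 × 46 × 10 × 400 / 1000 = 220.8 → r_n = 211.2 kN.
R_n = 1 × 110.4 + 4 × 211.2 = 955.2 kN.
Design strength φR_n = 0.75 × 955.2 = 716 kN.

716 kN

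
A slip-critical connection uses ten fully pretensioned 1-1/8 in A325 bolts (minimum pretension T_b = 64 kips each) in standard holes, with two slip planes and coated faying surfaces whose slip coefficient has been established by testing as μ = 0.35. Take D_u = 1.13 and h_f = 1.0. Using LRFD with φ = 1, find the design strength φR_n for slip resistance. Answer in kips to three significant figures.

R_n = μ · D_u · h_f · T_b · n_s · n_b = 0.35 × 1.13 × 1.0 × 64 × 2 × 10 = 506.2 kips.
Design strength φR_n = 1 × 506.2 = 506 kips.

506 kips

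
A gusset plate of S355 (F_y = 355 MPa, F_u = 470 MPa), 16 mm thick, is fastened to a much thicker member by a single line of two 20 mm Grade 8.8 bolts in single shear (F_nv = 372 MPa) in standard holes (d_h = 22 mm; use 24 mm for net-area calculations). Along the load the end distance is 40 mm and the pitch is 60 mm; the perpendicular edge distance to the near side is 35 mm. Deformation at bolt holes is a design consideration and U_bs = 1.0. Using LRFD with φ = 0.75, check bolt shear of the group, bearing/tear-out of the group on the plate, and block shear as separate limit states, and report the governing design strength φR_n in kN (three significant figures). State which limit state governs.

Bolt shear: A_b = π·20²/4 = 314.2 mm²; R_n = 372 × 314.2 × 2 × 1 / 1000 = 233.7 kN → 0.75 × 233.7 = 175 kN.
Bearing: edge l_c = 29, r_n = 261.7 kN; interior l_c = 38, r_n = 342.9 kN; R_n = 261.7 + 1·342.9 = 604.6 kN → 453 kN.
Block shear: A_gv = 1600, A_nv = 1024, A_nt = 368 mm²; R_n = min(0.6F_uA_nv, 0.6F_yA_gv) + U_bs·F_u·A_nt = 461.7 kN → 346 kN.
Bolt shear governs: 175 kN.

175 kN (bolt shear governs)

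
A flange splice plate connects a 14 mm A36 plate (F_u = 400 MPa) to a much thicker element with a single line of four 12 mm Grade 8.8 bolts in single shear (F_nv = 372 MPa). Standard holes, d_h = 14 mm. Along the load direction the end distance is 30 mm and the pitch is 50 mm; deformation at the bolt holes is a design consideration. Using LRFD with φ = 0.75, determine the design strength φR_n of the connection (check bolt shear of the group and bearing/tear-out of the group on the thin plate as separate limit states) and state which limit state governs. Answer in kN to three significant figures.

Bolt shear: A_b = π·12²/4 = 113.1 mm²; R_n = 372 × 113.1 × 4 × 1 / 1000 = 168.3 kN → 0.75 × 168.3 = 126 kN.
Bearing (1.2 l_c t F_u ≤ 2.4 d t F_u): upper limit = 2.4·12·14·400 / 1000 = 161.3 kN.
  Edge l_c = 30 − 14/2 = 23 → r_n = 154.6 kN; interior l_c = 50 − 14 = 36 → r_n = 161.3 kN.
  R_n,bearing = 1·154.6 + 3·161.3 = 638.4 kN → 0.75 × 638.4 = 479 kN.
Bolt shear governs: 126 kN.

126 kN (bolt shear governs)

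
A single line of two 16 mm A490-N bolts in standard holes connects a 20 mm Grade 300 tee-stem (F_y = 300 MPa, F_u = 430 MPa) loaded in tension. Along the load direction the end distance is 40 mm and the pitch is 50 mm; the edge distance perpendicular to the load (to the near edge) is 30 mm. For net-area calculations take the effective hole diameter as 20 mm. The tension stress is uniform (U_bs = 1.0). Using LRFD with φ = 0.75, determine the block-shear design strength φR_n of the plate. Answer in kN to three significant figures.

Shear plane L_v = 40 + 1·50 = 90 mm; A_gv = 90 × 20 = 1800 mm².
A_nv = (90 − 1.5·20) × 20 = 1200 mm².
A_nt = (30 − 0.5·20) × 20 = 400 mm².
0.6 F_u A_nv = 309.6 kN; 0.6 F_y A_gv = 324 kN → shear rupture governs the shear term.
R_n = 309.6 + 1.0 × 430 × 400 / 1000 = 481.6 kN.
Design strength φR_n = 0.75 × 481.6 = 361 kN.

361 kN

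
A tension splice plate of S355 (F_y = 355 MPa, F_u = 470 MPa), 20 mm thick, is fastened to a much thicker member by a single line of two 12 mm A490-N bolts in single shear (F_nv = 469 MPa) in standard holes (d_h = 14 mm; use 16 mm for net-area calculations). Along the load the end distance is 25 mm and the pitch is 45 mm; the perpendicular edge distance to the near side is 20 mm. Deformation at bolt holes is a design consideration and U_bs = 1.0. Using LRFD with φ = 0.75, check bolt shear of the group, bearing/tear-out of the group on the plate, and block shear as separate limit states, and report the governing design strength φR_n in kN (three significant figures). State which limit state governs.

Bolt shear: A_b = π·12²/4 = 113.1 mm²; R_n = 469 × 113.1 × 2 × 1 / 1000 = 106.1 kN → 0.75 × 106.1 = 79.6 kN.
Bearing: edge l_c = 18, r_n = 203 kN; interior l_c = 31, r_n = 270.7 kN; R_n = 203 + 1·270.7 = 473.8 kN → 355 kN.
Block shear: A_gv = 1400, A_nv = 920, A_nt = 240 mm²; R_n = min(0.6F_uA_nv, 0.6F_yA_gv) + U_bs·F_u·A_nt = 372.2 kN → 279 kN.
Bolt shear governs: 79.6 kN.

79.6 kN (bolt shear governs)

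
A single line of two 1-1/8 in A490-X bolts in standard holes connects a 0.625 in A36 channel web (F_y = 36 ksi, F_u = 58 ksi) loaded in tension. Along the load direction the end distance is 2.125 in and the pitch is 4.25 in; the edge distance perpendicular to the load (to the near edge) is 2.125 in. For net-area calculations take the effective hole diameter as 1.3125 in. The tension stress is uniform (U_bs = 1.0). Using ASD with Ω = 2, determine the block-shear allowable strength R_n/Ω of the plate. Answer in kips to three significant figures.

69.7 kips

Shear plane L_v = 2.125 + 1·4.25 = 6.375 in; A_gv = 6.375 × 0.625 = 3.984 in².
A_nv = (6.375 − 1.5·1.3125) × 0.625 = 2.754 in².
A_nt = (2.125 − 0.5·1.3125) × 0.625 = 0.918 in².
0.6 F_u A_nv = 95.84 kips; 0.6 F_y A_gv = 86.06 kips → shear yielding governs the shear term.
R_n = 86.06 + 1.0 × 58 × 0.918 = 139.3 kips.
Allowable strength R_n/Ω = 139.3 / 2 = 69.7 kips.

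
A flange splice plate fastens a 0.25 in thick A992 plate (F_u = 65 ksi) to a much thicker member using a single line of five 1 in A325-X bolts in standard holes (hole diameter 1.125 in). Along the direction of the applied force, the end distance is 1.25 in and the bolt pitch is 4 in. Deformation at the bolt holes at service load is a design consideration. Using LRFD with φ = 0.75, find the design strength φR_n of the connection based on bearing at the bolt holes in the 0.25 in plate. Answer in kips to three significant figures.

127 kips

Per bolt r_n = 1.2 l_c t F_u ≤ 2.4 d t F_u; upper limit = 2.4 × 1 × 0.25 × 65 = 39 kips.
Edge bolt: l_c = 1.25 − 1.125/2 = 0.6875 in → 1.2 × 0.6875 × 0.25 × 65 = 13.41 → r_n = 13.41 kips.
Interior bolts: l_c = 4 − 1.125 = 2.875 in → 1.2 × 2.875 × 0.25 × 65 = 56.06 → r_n = 39 kips.
R_n = 1 × 13.41 + 4 × 39 = 169.4 kips.
Design strength φR_n = 0.75 × 169.4 = 127 kips.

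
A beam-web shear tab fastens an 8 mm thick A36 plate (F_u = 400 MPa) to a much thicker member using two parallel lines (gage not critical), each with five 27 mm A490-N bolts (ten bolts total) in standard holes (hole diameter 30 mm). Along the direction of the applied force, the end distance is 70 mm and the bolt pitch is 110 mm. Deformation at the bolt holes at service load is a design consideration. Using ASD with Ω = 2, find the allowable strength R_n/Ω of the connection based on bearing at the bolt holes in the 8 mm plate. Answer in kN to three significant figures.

1040 kN

Per bolt r_n = 1.2 l_c t F_u ≤ 2.4 d t F_u; upper limit = 2.4 × 27 × 8 × 400 / 1000 = 207.4 kN.
Edge bolt: l_c = 70 − 30/2 = 55 mm → 1.2 × 55 × 8 × 400 / 1000 = 211.2 → r_n = 207.4 kN.
Interior bolts: l_c = 110 − 30 = 80 mm → 1.2 × 80 × 8 × 400 / 1000 = 307.2 → r_n = 207.4 kN.
R_n = 2 × 207.4 + 8 × 207.4 = 2074 kN.
Allowable strength R_n/Ω = 2074 / 2 = 1040 kN.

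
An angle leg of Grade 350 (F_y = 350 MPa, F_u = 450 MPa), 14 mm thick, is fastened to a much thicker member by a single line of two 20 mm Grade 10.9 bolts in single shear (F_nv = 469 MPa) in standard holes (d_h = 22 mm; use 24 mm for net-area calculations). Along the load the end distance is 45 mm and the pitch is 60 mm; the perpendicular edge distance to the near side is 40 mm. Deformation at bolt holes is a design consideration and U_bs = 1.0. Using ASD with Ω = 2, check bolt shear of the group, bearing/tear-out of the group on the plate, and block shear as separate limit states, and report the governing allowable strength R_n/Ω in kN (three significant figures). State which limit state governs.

Bolt shear: A_b = π·20²/4 = 314.2 mm²; R_n = 469 × 314.2 × 2 × 1 / 1000 = 294.7 kN → 294.7 / 2 = 147 kN.
Bearing: edge l_c = 34, r_n = 257 kN; interior l_c = 38, r_n = 287.3 kN; R_n = 257 + 1·287.3 = 544.3 kN → 272 kN.
Block shear: A_gv = 1470, A_nv = 966, A_nt = 392 mm²; R_n = min(0.6F_uA_nv, 0.6F_yA_gv) + U_bs·F_u·A_nt = 437.2 kN → 219 kN.
Bolt shear governs: 147 kN.

147 kN (bolt shear governs)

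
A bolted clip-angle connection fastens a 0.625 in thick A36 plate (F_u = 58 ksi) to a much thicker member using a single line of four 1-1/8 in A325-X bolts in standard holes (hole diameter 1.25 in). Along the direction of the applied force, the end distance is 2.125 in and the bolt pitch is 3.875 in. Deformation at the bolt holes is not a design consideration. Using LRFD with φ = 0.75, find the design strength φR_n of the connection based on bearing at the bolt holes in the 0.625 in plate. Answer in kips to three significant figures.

Per bolt r_n = 1.5 l_c t F_u ≤ 3.0 d t F_u; upper limit = 3.0 × 1.125 × 0.625 × 58 = 122.3 kips.
Edge bolt: l_c = 2.125 − 1.25/2 = 1.5 in → 1.5 × 1.5 × 0.625 × 58 = 81.56 → r_n = 81.56 kips.
Interior bolts: l_c = 3.875 − 1.25 = 2.625 in → 1.5 × 2.625 × 0.625 × 58 = 142.7 → r_n = 122.3 kips.
R_n = 1 × 81.56 + 3 × 122.3 = 448.6 kips.
Design strength φR_n = 0.75 × 448.6 = 336 kips.

336 kips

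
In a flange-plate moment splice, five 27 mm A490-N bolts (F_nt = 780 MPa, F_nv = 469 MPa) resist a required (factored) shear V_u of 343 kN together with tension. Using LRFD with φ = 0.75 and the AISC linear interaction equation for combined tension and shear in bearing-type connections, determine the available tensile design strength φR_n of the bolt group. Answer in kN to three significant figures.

1610 kN

A_b = π·27²/4 = 572.6 mm²; f_rv = 343 × 1000 / (5 × 572.6) = 119.8 MPa.
F'_nt = 1.3 F_nt − (F_nt / φF_nv) f_rv = 1.3·780 − (780/(0.75·469))·119.8 = 748.3 MPa, capped at F_nt → F'_nt = 748.3 MPa.
R_n = F'_nt · A_b · n = 748.3 × 572.6 × 5 / 1000 = 2142 kN.
Design strength φR_n = 0.75 × 2142 = 1610 kN.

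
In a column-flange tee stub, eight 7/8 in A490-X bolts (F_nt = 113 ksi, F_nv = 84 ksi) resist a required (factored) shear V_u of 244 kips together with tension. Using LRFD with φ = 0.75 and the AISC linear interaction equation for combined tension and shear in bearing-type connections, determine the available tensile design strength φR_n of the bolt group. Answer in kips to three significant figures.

202 kips

A_b = π·0.875²/4 = 0.6013 in²; f_rv = 244 / (8 × 0.6013) = 50.72 ksi.
F'_nt = 1.3 F_nt − (F_nt / φF_nv) f_rv = 1.3·113 − (113/(0.75·84))·50.72 = 55.92 ksi, capped at F_nt → F'_nt = 55.92 ksi.
R_n = F'_nt · A_b · n = 55.92 × 0.6013 × 8 = 269 kips.
Design strength φR_n = 0.75 × 269 = 202 kips.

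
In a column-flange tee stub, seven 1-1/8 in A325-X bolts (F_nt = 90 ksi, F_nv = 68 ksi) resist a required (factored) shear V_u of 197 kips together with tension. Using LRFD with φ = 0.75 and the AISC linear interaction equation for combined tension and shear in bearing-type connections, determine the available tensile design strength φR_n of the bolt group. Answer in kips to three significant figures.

A_b = π·1.125²/4 = 0.994 in²; f_rv = 197 / (7 × 0.994) = 28.31 ksi.
F'_nt = 1.3 F_nt − (F_nt / φF_nv) f_rv = 1.3·90 − (90/(0.75·68))·28.31 = 67.04 ksi, capped at F_nt → F'_nt = 67.04 ksi.
R_n = F'_nt · A_b · n = 67.04 × 0.994 × 7 = 466.5 kips.
Design strength φR_n = 0.75 × 466.5 = 350 kips.

350 kips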